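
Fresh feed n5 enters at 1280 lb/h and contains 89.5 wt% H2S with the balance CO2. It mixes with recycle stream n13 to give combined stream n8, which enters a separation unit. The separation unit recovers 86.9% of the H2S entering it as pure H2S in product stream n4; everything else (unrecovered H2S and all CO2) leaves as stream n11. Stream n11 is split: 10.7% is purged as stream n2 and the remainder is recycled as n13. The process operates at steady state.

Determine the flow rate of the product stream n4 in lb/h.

1127 lb/h

H2S in n8: m_A = 1280×0.895 + (1−0.107)·(1−0.869)·m_A, so m_A = 1145.6/0.8830 = 1297.4 lb/h.
Product n4 = 0.869×1297.4 = 1127.4 lb/h.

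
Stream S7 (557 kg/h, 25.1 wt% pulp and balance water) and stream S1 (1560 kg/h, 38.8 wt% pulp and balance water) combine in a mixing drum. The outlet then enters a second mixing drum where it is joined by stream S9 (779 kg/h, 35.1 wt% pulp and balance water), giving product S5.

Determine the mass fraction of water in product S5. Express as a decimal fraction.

Overall, product flow = 2896 kg/h.
water in = 557×0.749 + 1560×0.612 + 779×0.649 = 1877.5 kg/h.
water fraction in S5 = 0.6483.

0.6483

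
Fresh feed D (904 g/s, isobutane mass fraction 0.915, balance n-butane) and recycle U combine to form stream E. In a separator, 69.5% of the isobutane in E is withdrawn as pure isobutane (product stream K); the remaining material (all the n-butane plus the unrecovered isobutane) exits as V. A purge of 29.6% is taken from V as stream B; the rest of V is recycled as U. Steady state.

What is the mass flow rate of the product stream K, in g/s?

isobutane in E: m_A = 904×0.915 + (1−0.296)·(1−0.695)·m_A, so m_A = 827.16/0.7853 = 1053.3 g/s.
Product K = 0.695×1053.3 = 732.07 g/s.

732.1 g/s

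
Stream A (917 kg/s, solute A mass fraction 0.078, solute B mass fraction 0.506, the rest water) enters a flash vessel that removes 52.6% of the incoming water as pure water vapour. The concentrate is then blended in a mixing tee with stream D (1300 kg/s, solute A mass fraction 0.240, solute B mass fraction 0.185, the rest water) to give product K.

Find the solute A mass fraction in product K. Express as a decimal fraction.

0.190

Vapour removed = 0.526×0.416×917 = 200.65 kg/s; concentrate = 716.35 kg/s.
solute A reaching the mixer = 71.526 (from concentrate) + 1300×0.240 = 383.53 kg/s.
Product flow = 716.35 + 1300 = 2016.3 kg/s; solute A fraction = 0.190.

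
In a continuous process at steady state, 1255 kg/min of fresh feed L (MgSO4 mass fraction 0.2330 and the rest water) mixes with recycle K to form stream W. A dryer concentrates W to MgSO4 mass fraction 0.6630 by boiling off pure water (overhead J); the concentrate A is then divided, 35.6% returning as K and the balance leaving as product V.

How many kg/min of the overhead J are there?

Overall MgSO4 balance (none leaves overhead): MgSO4 in fresh feed = MgSO4 in product, i.e. 1255×0.233 = (1−0.356)·A·0.663.
A = 292.42/(0.663×0.644) = 684.86 kg/min.
Recycle K = 0.356×684.86 = 243.81 kg/min.
Combined feed W = 1255 + 243.81 = 1498.8 kg/min.
Overhead J = W − A = 1498.8 − 684.86 = 813.95 kg/min.

814 kg/min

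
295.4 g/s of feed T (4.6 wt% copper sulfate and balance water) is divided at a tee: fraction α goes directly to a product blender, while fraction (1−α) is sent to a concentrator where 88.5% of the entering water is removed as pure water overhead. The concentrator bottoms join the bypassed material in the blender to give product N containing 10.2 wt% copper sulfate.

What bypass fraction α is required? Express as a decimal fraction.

0.350

All 295.4×0.046 = 13.588 g/s of copper sulfate reaches N, so N = 13.588/0.102 = 133.22 g/s and vapour = 162.18 g/s.
The evaporator receives (1−α)·295.4 of feed at 0.954 water and removes 0.885 of that water:
0.885×0.954×(1−α)×295.4 = 162.18
(1−α) = 162.18/249.4 = 0.6503;  α = 0.3497.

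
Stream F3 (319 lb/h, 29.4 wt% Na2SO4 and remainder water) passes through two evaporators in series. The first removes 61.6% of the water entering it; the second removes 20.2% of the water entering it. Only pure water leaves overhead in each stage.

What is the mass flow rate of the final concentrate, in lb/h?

water in feed = 319×0.706 = 225.21 lb/h.
After stage 1: water left = (1−0.616)×225.21 = 86.482; stream total = 180.27 lb/h.
After stage 2: water left = (1−0.202)×86.482 = 69.013; final concentrate = 162.8 lb/h.

162.8 lb/h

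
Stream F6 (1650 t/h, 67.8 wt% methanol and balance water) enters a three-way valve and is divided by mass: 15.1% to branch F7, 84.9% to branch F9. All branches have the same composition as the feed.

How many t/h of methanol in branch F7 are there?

168.9 t/h

Branch F7 total = 0.151×1650 = 249.15 t/h.
methanol in F7 = 0.678×249.15 = 168.92 t/h.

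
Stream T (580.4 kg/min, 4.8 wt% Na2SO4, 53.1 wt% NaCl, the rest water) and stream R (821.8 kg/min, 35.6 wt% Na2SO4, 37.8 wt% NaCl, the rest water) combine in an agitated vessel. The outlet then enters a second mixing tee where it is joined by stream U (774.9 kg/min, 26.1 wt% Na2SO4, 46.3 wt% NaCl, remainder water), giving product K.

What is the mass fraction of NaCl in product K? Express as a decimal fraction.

Overall, product flow = 2177.1 kg/min.
NaCl in = 580.4×0.531 + 821.8×0.378 + 774.9×0.463 = 977.61 kg/min.
NaCl fraction in K = 0.4490.

0.4490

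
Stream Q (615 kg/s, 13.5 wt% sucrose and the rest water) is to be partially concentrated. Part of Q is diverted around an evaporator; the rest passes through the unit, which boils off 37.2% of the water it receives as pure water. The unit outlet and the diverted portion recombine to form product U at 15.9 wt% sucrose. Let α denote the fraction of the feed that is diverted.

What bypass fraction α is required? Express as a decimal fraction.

0.531

All 615×0.135 = 83.025 kg/s of sucrose reaches U, so U = 83.025/0.159 = 522.17 kg/s and vapour = 92.83 kg/s.
The evaporator receives (1−α)·615 of feed at 0.865 water and removes 0.372 of that water:
0.372×0.865×(1−α)×615 = 92.83
(1−α) = 92.83/197.89 = 0.4691;  α = 0.5309.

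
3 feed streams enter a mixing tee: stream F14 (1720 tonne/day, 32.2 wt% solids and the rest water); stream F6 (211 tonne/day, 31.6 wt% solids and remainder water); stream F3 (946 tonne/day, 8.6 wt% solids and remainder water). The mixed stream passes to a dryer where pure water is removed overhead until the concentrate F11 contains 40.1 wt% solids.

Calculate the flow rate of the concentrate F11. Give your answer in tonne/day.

solids entering = 1720×0.322 + 211×0.316 + 946×0.086 = 701.87 tonne/day.
All solids reports to F11, so F11 = 701.87/0.401 = 1750.3 tonne/day.

1750 tonne/day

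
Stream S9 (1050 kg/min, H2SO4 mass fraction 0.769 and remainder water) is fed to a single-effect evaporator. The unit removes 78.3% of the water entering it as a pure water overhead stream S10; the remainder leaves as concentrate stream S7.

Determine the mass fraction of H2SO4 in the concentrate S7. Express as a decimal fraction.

H2SO4 is not removed: 1050×0.769 = 807.45 kg/min of H2SO4 enters S7.
water entering = 1050×0.231 = 242.55 kg/min; overhead removed = 0.783×242.55 = 189.92 kg/min.
Concentrate = 1050 − 189.92 = 860.08 kg/min.
Mass fraction = 807.45/860.08 = 0.939.

0.939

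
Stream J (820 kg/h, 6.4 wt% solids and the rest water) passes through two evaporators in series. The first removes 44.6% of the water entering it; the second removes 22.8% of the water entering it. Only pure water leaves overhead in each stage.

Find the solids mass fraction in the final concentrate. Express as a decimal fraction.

water in feed = 820×0.936 = 767.52 kg/h.
After stage 1: water left = (1−0.446)×767.52 = 425.21; stream total = 477.69 kg/h.
After stage 2: water left = (1−0.228)×425.21 = 328.26; final concentrate = 380.74 kg/h.
solids fraction = 52.48/380.74 = 0.1378.

0.1378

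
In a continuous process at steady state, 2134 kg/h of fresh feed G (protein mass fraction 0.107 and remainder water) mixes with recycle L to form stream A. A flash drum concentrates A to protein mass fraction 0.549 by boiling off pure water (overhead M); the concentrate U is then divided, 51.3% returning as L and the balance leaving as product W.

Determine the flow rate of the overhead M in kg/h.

Overall protein balance (none leaves overhead): protein in fresh feed = protein in product, i.e. 2134×0.107 = (1−0.513)·U·0.549.
U = 228.34/(0.549×0.487) = 854.04 kg/h.
Recycle L = 0.513×854.04 = 438.12 kg/h.
Combined feed A = 2134 + 438.12 = 2572.1 kg/h.
Overhead M = A − U = 2572.1 − 854.04 = 1718.1 kg/h.

1718 kg/h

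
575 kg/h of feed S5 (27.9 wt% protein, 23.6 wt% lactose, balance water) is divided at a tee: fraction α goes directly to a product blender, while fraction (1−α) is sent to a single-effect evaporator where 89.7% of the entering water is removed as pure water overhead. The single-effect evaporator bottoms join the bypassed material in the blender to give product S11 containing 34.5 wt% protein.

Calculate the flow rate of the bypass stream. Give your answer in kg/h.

All 575×0.279 = 160.43 kg/h of protein reaches S11, so S11 = 160.43/0.345 = 465 kg/h and vapour = 110 kg/h.
The evaporator receives (1−α)·575 of feed at 0.485 water and removes 0.897 of that water:
0.897×0.485×(1−α)×575 = 110
(1−α) = 110/250.15 = 0.4397;  α = 0.5603.
Bypass flow = 0.5603×575 = 322.15 kg/h.

322.2 kg/h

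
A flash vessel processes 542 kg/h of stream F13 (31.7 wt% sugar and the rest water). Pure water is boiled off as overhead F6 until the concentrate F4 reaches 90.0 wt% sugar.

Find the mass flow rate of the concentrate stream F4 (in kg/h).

sugar is conserved: 542×0.317 = 171.81 kg/h all reports to the concentrate.
Concentrate = 171.81/(target fraction) = 190.9 kg/h.

190.9 kg/h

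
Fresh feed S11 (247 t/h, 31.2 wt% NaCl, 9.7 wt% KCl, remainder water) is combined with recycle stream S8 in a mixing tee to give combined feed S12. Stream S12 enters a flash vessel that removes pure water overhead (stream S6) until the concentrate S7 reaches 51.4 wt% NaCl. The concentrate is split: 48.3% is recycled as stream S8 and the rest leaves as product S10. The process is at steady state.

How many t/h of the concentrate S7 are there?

290 t/h

Overall NaCl balance (none leaves overhead): NaCl in fresh feed = NaCl in product, i.e. 247×0.312 = (1−0.483)·S7·0.514.
S7 = 77.064/(0.514×0.517) = 290 t/h.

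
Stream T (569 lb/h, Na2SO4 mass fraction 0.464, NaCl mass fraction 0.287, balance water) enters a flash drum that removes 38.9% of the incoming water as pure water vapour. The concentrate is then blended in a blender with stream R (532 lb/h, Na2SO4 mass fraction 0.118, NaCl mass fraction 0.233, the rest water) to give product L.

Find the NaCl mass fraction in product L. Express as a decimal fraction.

0.275

Vapour removed = 0.389×0.249×569 = 55.114 lb/h; concentrate = 513.89 lb/h.
NaCl reaching the mixer = 163.3 (from concentrate) + 532×0.233 = 287.26 lb/h.
Product flow = 513.89 + 532 = 1045.9 lb/h; NaCl fraction = 0.275.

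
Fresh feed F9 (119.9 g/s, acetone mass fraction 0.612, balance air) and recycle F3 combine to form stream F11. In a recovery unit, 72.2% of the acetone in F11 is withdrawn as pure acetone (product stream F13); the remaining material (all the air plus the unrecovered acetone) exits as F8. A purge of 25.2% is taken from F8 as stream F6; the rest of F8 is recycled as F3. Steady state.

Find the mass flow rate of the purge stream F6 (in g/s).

air enters only via F9 and leaves only via the purge: 119.9×0.388 = 0.252×(air in F8), and the recovery unit passes all air, so air in F11 = air in F8 = 184.61 g/s.
acetone in F11: m_A = 119.9×0.612 + (1−0.252)·(1−0.722)·m_A, so m_A = 73.379/0.7921 = 92.643 g/s.
F8 = (1−0.722)×92.643 + 184.61 = 210.36 g/s.
Purge F6 = 0.252×210.36 = 53.011 g/s.

53.01 g/s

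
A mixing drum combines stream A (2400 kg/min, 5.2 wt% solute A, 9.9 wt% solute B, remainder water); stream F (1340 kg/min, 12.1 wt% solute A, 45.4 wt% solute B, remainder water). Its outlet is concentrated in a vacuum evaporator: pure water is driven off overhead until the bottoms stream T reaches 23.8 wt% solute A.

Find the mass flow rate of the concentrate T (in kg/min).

solute A entering = 2400×0.052 + 1340×0.121 = 286.94 kg/min.
All solute A reports to T, so T = 286.94/0.238 = 1205.6 kg/min.

1206 kg/min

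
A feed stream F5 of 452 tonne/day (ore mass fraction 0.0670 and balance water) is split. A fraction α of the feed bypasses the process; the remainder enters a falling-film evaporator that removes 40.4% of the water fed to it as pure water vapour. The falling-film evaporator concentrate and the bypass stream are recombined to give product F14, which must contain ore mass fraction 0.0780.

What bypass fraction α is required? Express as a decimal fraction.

All 452×0.067 = 30.284 tonne/day of ore reaches F14, so F14 = 30.284/0.078 = 388.26 tonne/day and vapour = 63.744 tonne/day.
The evaporator receives (1−α)·452 of feed at 0.933 water and removes 0.404 of that water:
0.404×0.933×(1−α)×452 = 63.744
(1−α) = 63.744/170.37 = 0.3741;  α = 0.6259.

0.626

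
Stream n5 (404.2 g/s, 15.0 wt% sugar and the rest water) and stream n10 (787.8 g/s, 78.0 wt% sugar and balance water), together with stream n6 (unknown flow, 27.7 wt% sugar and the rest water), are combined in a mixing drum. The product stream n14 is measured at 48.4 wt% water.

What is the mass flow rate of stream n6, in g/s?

251.2 g/s

Let n6 be the unknown flow. Total out = 1192 + n6.
water balance: 516.89 + 0.723·n6 = 0.484·(1192 + n6)
(0.723 − 0.484)·n6 = 0.484×1192 − 516.89 = 60.042
n6 = 60.042 / 0.239 = 251.22 g/s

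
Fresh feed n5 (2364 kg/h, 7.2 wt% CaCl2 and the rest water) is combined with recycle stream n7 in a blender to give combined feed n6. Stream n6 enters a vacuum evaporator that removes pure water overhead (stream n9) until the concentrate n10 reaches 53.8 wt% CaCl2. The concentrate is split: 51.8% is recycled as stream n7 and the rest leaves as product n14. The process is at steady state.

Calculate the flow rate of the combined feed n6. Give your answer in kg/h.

Overall CaCl2 balance (none leaves overhead): CaCl2 in fresh feed = CaCl2 in product, i.e. 2364×0.072 = (1−0.518)·n10·0.538.
n10 = 170.21/(0.538×0.482) = 656.37 kg/h.
Recycle n7 = 0.518×656.37 = 340 kg/h.
Combined feed n6 = 2364 + 340 = 2704 kg/h.

2704 kg/h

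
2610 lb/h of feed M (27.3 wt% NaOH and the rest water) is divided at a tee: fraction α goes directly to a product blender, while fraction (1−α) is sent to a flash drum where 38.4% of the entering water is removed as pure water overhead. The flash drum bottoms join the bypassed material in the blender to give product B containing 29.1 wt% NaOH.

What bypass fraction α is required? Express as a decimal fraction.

All 2610×0.273 = 712.53 lb/h of NaOH reaches B, so B = 712.53/0.291 = 2448.6 lb/h and vapour = 161.44 lb/h.
The evaporator receives (1−α)·2610 of feed at 0.727 water and removes 0.384 of that water:
0.384×0.727×(1−α)×2610 = 161.44
(1−α) = 161.44/728.63 = 0.2216;  α = 0.7784.

0.778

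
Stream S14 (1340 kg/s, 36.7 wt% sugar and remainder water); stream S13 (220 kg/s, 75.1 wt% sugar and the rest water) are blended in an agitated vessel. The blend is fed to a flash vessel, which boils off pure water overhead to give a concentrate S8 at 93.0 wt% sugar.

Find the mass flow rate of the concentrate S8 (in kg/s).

sugar entering = 1340×0.367 + 220×0.751 = 657 kg/s.
All sugar reports to S8, so S8 = 657/0.930 = 706.45 kg/s.

706.5 kg/s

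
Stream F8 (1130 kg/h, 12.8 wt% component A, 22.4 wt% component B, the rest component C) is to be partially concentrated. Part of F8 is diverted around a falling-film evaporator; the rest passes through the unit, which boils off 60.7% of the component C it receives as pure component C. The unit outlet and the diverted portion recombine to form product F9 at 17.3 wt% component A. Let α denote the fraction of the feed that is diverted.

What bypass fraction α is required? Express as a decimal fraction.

All 1130×0.128 = 144.64 kg/h of component A reaches F9, so F9 = 144.64/0.173 = 836.07 kg/h and vapour = 293.93 kg/h.
The evaporator receives (1−α)·1130 of feed at 0.648 component C and removes 0.607 of that component C:
0.607×0.648×(1−α)×1130 = 293.93
(1−α) = 293.93/444.47 = 0.6613;  α = 0.3387.

0.339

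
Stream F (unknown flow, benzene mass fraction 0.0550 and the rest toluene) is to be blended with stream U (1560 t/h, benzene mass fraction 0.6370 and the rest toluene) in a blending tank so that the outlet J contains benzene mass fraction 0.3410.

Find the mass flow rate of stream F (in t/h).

1615 t/h

Let F be the unknown flow. Total out = 1560 + F.
benzene balance: 993.72 + 0.055·F = 0.341·(1560 + F)
(0.055 − 0.341)·F = 0.341×1560 − 993.72 = -461.76
F = -461.76 / -0.286 = 1614.5 t/h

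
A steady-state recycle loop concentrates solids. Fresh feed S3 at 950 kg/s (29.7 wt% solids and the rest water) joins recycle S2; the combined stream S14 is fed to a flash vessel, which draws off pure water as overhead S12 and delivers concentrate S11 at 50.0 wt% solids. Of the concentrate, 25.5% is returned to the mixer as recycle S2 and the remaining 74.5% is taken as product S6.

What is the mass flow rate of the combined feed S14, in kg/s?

Overall solids balance (none leaves overhead): solids in fresh feed = solids in product, i.e. 950×0.297 = (1−0.255)·S11·0.500.
S11 = 282.15/(0.500×0.745) = 757.45 kg/s.
Recycle S2 = 0.255×757.45 = 193.15 kg/s.
Combined feed S14 = 950 + 193.15 = 1143.1 kg/s.

1143 kg/s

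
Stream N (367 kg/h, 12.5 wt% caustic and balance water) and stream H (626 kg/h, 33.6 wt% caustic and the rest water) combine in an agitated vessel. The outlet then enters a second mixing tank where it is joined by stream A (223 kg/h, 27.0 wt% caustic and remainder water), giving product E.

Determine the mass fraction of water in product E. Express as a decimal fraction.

0.7398

Overall, product flow = 1216 kg/h.
water in = 367×0.875 + 626×0.664 + 223×0.730 = 899.58 kg/h.
water fraction in E = 0.7398.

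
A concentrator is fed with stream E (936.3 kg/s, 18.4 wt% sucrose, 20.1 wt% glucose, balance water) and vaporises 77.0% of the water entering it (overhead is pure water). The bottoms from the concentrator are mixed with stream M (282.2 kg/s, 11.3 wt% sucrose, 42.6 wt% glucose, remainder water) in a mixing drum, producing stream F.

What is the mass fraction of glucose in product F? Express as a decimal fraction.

0.3979

Vapour removed = 0.770×0.615×936.3 = 443.38 kg/s; concentrate = 492.92 kg/s.
glucose reaching the mixer = 188.2 (from concentrate) + 282.2×0.426 = 308.41 kg/s.
Product flow = 492.92 + 282.2 = 775.12 kg/s; glucose fraction = 0.3979.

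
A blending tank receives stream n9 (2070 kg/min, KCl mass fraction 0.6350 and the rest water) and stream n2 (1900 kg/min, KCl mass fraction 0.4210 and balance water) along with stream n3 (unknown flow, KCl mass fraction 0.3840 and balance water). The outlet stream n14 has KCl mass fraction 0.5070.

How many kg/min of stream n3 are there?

825.7 kg/min

Let n3 be the unknown flow. Total out = 3970 + n3.
KCl balance: 2114.3 + 0.384·n3 = 0.507·(3970 + n3)
(0.384 − 0.507)·n3 = 0.507×3970 − 2114.3 = -101.56
n3 = -101.56 / -0.123 = 825.69 kg/min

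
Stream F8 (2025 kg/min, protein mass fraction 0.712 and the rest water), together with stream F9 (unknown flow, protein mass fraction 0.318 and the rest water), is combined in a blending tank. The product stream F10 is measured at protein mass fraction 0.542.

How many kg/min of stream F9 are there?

Let F9 be the unknown flow. Total out = 2025 + F9.
protein balance: 1441.8 + 0.318·F9 = 0.542·(2025 + F9)
(0.318 − 0.542)·F9 = 0.542×2025 − 1441.8 = -344.25
F9 = -344.25 / -0.224 = 1536.8 kg/min

1537 kg/min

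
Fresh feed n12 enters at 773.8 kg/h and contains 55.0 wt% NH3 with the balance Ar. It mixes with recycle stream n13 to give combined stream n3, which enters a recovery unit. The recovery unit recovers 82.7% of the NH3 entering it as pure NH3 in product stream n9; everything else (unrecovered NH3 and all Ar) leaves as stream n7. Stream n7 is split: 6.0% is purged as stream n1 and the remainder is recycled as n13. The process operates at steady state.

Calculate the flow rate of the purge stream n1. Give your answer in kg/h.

353.5 kg/h

Ar enters only via n12 and leaves only via the purge: 773.8×0.450 = 0.060×(Ar in n7), and the recovery unit passes all Ar, so Ar in n3 = Ar in n7 = 5803.5 kg/h.
NH3 in n3: m_A = 773.8×0.550 + (1−0.060)·(1−0.827)·m_A, so m_A = 425.59/0.8374 = 508.24 kg/h.
n7 = (1−0.827)×508.24 + 5803.5 = 5891.4 kg/h.
Purge n1 = 0.060×5891.4 = 353.49 kg/h.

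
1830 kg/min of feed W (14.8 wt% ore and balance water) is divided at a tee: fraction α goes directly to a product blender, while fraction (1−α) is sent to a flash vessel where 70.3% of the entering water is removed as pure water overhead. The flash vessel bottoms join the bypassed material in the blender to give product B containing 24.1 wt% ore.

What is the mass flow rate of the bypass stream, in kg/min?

All 1830×0.148 = 270.84 kg/min of ore reaches B, so B = 270.84/0.241 = 1123.8 kg/min and vapour = 706.18 kg/min.
The evaporator receives (1−α)·1830 of feed at 0.852 water and removes 0.703 of that water:
0.703×0.852×(1−α)×1830 = 706.18
(1−α) = 706.18/1096.1 = 0.6443;  α = 0.3557.
Bypass flow = 0.3557×1830 = 650.98 kg/min.

651 kg/min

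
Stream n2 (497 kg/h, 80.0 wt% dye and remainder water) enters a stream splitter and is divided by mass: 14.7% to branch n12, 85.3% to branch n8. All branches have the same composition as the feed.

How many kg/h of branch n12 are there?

Branch n12 flow = 0.147×497 = 73.059 kg/h.

73.06 kg/h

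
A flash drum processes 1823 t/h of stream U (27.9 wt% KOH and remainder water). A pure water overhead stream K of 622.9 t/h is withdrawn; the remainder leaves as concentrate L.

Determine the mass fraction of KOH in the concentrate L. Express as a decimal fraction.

KOH is not removed: 1823×0.279 = 508.62 t/h of KOH enters L.
Concentrate = 1823 − 622.9 = 1200.1 t/h.
Mass fraction = 508.62/1200.1 = 0.4238.

0.4238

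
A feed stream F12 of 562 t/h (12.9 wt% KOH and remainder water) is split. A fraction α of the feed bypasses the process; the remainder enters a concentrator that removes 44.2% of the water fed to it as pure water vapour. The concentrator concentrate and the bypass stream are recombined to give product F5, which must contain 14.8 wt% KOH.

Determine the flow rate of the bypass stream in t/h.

All 562×0.129 = 72.498 t/h of KOH reaches F5, so F5 = 72.498/0.148 = 489.85 t/h and vapour = 72.149 t/h.
The evaporator receives (1−α)·562 of feed at 0.871 water and removes 0.442 of that water:
0.442×0.871×(1−α)×562 = 72.149
(1−α) = 72.149/216.36 = 0.3335;  α = 0.6665.
Bypass flow = 0.6665×562 = 374.59 t/h.

374.6 t/h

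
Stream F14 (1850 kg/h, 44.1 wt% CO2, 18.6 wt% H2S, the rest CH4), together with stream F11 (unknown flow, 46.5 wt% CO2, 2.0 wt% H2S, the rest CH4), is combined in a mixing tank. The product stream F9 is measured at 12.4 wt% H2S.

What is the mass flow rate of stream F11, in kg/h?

1103 kg/h

Let F11 be the unknown flow. Total out = 1850 + F11.
H2S balance: 344.1 + 0.020·F11 = 0.124·(1850 + F11)
(0.020 − 0.124)·F11 = 0.124×1850 − 344.1 = -114.7
F11 = -114.7 / -0.104 = 1102.9 kg/h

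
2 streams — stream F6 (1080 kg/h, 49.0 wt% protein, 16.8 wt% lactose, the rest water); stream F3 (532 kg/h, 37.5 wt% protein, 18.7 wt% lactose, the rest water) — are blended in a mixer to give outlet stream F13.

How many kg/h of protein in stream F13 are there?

728.7 kg/h

protein out = protein in = 1080×0.490 + 532×0.375 = 728.7 kg/h.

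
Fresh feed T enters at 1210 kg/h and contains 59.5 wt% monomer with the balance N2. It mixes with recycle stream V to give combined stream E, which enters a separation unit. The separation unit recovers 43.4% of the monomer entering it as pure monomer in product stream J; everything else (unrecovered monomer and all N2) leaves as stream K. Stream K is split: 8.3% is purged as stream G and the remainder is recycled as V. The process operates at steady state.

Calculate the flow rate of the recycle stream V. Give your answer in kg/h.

6191 kg/h

N2 enters only via T and leaves only via the purge: 1210×0.405 = 0.083×(N2 in K), and the separation unit passes all N2, so N2 in E = N2 in K = 5904.2 kg/h.
monomer in E: m_A = 1210×0.595 + (1−0.083)·(1−0.434)·m_A, so m_A = 719.95/0.4810 = 1496.8 kg/h.
K = (1−0.434)×1496.8 + 5904.2 = 6751.4 kg/h.
Recycle V = (1−0.083)×6751.4 = 6191.1 kg/h.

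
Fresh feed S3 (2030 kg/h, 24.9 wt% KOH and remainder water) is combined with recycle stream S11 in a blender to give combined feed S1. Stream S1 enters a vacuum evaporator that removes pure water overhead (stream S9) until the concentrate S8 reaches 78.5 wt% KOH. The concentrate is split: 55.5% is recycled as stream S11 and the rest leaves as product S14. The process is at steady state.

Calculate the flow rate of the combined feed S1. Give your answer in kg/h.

Overall KOH balance (none leaves overhead): KOH in fresh feed = KOH in product, i.e. 2030×0.249 = (1−0.555)·S8·0.785.
S8 = 505.47/(0.785×0.445) = 1447 kg/h.
Recycle S11 = 0.555×1447 = 803.08 kg/h.
Combined feed S1 = 2030 + 803.08 = 2833.1 kg/h.

2833 kg/h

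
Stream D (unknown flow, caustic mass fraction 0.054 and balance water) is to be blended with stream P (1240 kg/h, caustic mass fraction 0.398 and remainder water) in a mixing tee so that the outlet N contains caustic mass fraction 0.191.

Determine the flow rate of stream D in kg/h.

Let D be the unknown flow. Total out = 1240 + D.
caustic balance: 493.52 + 0.054·D = 0.191·(1240 + D)
(0.054 − 0.191)·D = 0.191×1240 − 493.52 = -256.68
D = -256.68 / -0.137 = 1873.6 kg/h

1874 kg/h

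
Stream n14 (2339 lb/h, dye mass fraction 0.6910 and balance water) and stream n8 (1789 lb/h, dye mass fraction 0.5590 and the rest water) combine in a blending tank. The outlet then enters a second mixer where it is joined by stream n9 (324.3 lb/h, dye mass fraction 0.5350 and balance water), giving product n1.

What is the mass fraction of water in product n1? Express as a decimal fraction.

Overall, product flow = 4452.3 lb/h.
water in = 2339×0.309 + 1789×0.441 + 324.3×0.465 = 1662.5 lb/h.
water fraction in n1 = 0.3734.

0.3734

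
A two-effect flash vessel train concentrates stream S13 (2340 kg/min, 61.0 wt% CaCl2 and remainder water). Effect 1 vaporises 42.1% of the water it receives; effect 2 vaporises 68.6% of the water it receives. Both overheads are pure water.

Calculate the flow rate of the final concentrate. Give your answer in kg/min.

1593 kg/min

water in feed = 2340×0.390 = 912.6 kg/min.
After stage 1: water left = (1−0.421)×912.6 = 528.4; stream total = 1955.8 kg/min.
After stage 2: water left = (1−0.686)×528.4 = 165.92; final concentrate = 1593.3 kg/min.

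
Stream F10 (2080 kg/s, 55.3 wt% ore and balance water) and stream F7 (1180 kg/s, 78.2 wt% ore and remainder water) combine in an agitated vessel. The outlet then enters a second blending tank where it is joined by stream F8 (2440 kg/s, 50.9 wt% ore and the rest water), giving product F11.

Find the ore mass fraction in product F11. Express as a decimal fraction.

0.582

Overall, product flow = 5700 kg/s.
ore in = 2080×0.553 + 1180×0.782 + 2440×0.509 = 3315 kg/s.
ore fraction in F11 = 0.582.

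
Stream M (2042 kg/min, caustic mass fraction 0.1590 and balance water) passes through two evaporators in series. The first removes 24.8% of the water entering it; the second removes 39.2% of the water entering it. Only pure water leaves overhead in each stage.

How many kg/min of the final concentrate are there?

1110 kg/min

water in feed = 2042×0.841 = 1717.3 kg/min.
After stage 1: water left = (1−0.248)×1717.3 = 1291.4; stream total = 1616.1 kg/min.
After stage 2: water left = (1−0.392)×1291.4 = 785.19; final concentrate = 1109.9 kg/min.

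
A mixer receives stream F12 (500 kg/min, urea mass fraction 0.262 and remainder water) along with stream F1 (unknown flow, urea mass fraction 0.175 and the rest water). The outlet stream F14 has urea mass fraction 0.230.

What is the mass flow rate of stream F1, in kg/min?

Let F1 be the unknown flow. Total out = 500 + F1.
urea balance: 131 + 0.175·F1 = 0.230·(500 + F1)
(0.175 − 0.230)·F1 = 0.230×500 − 131 = -16
F1 = -16 / -0.055 = 290.91 kg/min

290.9 kg/min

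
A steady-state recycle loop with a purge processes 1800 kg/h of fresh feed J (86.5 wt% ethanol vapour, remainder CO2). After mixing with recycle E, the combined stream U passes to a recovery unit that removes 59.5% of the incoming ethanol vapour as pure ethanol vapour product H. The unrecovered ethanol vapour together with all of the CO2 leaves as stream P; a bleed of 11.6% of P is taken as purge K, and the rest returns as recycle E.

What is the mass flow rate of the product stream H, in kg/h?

ethanol vapour in U: m_A = 1800×0.865 + (1−0.116)·(1−0.595)·m_A, so m_A = 1557/0.6420 = 2425.3 kg/h.
Product H = 0.595×2425.3 = 1443.1 kg/h.

1443 kg/h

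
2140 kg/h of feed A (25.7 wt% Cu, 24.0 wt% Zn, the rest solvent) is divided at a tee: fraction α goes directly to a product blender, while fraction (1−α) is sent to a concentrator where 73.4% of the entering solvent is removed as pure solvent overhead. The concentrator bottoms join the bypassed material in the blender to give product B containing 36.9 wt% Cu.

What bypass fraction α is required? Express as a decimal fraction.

All 2140×0.257 = 549.98 kg/h of Cu reaches B, so B = 549.98/0.369 = 1490.5 kg/h and vapour = 649.54 kg/h.
The evaporator receives (1−α)·2140 of feed at 0.503 solvent and removes 0.734 of that solvent:
0.734×0.503×(1−α)×2140 = 649.54
(1−α) = 649.54/790.09 = 0.8221;  α = 0.1779.

0.178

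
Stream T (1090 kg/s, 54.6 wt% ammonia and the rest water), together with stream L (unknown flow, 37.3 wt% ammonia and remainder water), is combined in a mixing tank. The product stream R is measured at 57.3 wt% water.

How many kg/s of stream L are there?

2402 kg/s

Let L be the unknown flow. Total out = 1090 + L.
water balance: 494.86 + 0.627·L = 0.573·(1090 + L)
(0.627 − 0.573)·L = 0.573×1090 − 494.86 = 129.71
L = 129.71 / 0.054 = 2402 kg/s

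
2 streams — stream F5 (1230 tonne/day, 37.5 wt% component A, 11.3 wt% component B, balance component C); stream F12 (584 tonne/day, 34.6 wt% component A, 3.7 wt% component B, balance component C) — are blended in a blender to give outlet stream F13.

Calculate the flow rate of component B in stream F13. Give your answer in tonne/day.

component B out = component B in = 1230×0.113 + 584×0.037 = 160.6 tonne/day.

160.6 tonne/day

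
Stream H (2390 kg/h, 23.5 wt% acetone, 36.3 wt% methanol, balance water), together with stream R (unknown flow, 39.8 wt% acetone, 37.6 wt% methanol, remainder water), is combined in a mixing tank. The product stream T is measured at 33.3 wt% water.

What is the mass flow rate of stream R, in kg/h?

1541 kg/h

Let R be the unknown flow. Total out = 2390 + R.
water balance: 960.78 + 0.226·R = 0.333·(2390 + R)
(0.226 − 0.333)·R = 0.333×2390 − 960.78 = -164.91
R = -164.91 / -0.107 = 1541.2 kg/h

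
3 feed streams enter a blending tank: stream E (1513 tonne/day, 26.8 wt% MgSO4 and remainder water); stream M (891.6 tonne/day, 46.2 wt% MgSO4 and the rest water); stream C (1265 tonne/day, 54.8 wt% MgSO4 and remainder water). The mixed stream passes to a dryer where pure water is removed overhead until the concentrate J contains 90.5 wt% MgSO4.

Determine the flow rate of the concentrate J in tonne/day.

1669 tonne/day

MgSO4 entering = 1513×0.268 + 891.6×0.462 + 1265×0.548 = 1510.6 tonne/day.
All MgSO4 reports to J, so J = 1510.6/0.905 = 1669.2 tonne/day.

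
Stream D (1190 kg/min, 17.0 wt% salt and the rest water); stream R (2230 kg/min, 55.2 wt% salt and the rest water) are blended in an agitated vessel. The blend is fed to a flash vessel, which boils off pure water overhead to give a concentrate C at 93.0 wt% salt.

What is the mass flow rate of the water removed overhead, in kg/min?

salt entering = 1190×0.170 + 2230×0.552 = 1433.3 kg/min.
All salt reports to C, so C = 1433.3/0.930 = 1541.1 kg/min.
Total feed = 3420 kg/min; overhead = 3420 − 1541.1 = 1878.9 kg/min.

1879 kg/min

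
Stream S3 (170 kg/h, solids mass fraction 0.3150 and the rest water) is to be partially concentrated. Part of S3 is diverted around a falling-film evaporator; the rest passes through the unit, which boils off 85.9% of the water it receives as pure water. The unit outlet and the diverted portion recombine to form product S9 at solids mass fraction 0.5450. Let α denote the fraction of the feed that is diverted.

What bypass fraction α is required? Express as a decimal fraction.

All 170×0.315 = 53.55 kg/h of solids reaches S9, so S9 = 53.55/0.545 = 98.257 kg/h and vapour = 71.743 kg/h.
The evaporator receives (1−α)·170 of feed at 0.685 water and removes 0.859 of that water:
0.859×0.685×(1−α)×170 = 71.743
(1−α) = 71.743/100.03 = 0.7172;  α = 0.2828.

0.283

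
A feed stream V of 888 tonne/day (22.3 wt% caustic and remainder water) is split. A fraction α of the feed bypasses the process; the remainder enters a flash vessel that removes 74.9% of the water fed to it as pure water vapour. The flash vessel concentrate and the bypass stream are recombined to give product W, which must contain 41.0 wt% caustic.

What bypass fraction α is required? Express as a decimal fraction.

All 888×0.223 = 198.02 tonne/day of caustic reaches W, so W = 198.02/0.410 = 482.99 tonne/day and vapour = 405.01 tonne/day.
The evaporator receives (1−α)·888 of feed at 0.777 water and removes 0.749 of that water:
0.749×0.777×(1−α)×888 = 405.01
(1−α) = 405.01/516.79 = 0.7837;  α = 0.2163.

0.216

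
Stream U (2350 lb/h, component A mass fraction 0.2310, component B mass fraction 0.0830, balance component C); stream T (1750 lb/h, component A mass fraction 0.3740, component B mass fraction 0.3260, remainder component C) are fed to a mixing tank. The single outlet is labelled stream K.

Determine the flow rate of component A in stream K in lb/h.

component A out = component A in = 2350×0.231 + 1750×0.374 = 1197.3 lb/h.

1197 lb/h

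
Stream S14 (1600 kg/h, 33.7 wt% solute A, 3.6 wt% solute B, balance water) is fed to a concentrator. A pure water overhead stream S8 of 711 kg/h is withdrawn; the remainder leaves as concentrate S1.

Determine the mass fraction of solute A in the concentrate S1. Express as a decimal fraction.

solute A is not removed: 1600×0.337 = 539.2 kg/h of solute A enters S1.
Concentrate = 1600 − 711 = 889 kg/h.
Mass fraction = 539.2/889 = 0.6065.

0.6065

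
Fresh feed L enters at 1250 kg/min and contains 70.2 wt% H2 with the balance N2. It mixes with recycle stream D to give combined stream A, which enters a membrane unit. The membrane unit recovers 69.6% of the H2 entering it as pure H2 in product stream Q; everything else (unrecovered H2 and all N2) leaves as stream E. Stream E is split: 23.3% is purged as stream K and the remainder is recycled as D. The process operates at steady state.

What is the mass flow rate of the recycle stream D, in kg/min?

1493 kg/min

N2 enters only via L and leaves only via the purge: 1250×0.298 = 0.233×(N2 in E), and the membrane unit passes all N2, so N2 in A = N2 in E = 1598.7 kg/min.
H2 in A: m_A = 1250×0.702 + (1−0.233)·(1−0.696)·m_A, so m_A = 877.5/0.7668 = 1144.3 kg/min.
E = (1−0.696)×1144.3 + 1598.7 = 1946.6 kg/min.
Recycle D = (1−0.233)×1946.6 = 1493 kg/min.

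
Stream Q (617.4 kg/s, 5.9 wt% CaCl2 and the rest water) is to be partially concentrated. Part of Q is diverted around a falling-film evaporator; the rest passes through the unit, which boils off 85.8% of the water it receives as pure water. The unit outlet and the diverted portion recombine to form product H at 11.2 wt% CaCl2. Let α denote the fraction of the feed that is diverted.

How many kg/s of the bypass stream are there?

All 617.4×0.059 = 36.427 kg/s of CaCl2 reaches H, so H = 36.427/0.112 = 325.24 kg/s and vapour = 292.16 kg/s.
The evaporator receives (1−α)·617.4 of feed at 0.941 water and removes 0.858 of that water:
0.858×0.941×(1−α)×617.4 = 292.16
(1−α) = 292.16/498.48 = 0.5861;  α = 0.4139.
Bypass flow = 0.4139×617.4 = 255.53 kg/s.

255.5 kg/s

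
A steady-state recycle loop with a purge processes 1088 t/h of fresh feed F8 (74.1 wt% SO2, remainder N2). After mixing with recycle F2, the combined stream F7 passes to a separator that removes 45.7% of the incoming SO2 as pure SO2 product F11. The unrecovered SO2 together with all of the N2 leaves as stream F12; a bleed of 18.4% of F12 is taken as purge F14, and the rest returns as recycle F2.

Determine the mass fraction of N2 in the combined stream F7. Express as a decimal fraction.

N2 enters only via F8 and leaves only via the purge: 1088×0.259 = 0.184×(N2 in F12), and the separator passes all N2, so N2 in F7 = N2 in F12 = 1531.5 t/h.
SO2 in F7: m_A = 1088×0.741 + (1−0.184)·(1−0.457)·m_A, so m_A = 806.21/0.5569 = 1447.6 t/h.
F7 = 1447.6 + 1531.5 = 2979.1 t/h.
N2 fraction in F7 = 1531.5/2979.1 = 0.514.

0.514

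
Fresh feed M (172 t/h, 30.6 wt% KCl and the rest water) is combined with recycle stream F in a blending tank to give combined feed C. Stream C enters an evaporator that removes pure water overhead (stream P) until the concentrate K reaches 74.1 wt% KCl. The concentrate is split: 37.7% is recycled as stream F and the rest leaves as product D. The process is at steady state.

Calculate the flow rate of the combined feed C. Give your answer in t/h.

215 t/h

Overall KCl balance (none leaves overhead): KCl in fresh feed = KCl in product, i.e. 172×0.306 = (1−0.377)·K·0.741.
K = 52.632/(0.741×0.623) = 114.01 t/h.
Recycle F = 0.377×114.01 = 42.982 t/h.
Combined feed C = 172 + 42.982 = 214.98 t/h.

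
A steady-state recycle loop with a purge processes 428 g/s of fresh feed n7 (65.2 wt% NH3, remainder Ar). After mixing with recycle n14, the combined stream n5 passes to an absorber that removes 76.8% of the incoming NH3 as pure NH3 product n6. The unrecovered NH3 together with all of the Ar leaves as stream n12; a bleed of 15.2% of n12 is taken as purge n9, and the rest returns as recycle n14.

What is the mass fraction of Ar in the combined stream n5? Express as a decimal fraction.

Ar enters only via n7 and leaves only via the purge: 428×0.348 = 0.152×(Ar in n12), and the absorber passes all Ar, so Ar in n5 = Ar in n12 = 979.89 g/s.
NH3 in n5: m_A = 428×0.652 + (1−0.152)·(1−0.768)·m_A, so m_A = 279.06/0.8033 = 347.4 g/s.
n5 = 347.4 + 979.89 = 1327.3 g/s.
Ar fraction in n5 = 979.89/1327.3 = 0.7383.

0.7383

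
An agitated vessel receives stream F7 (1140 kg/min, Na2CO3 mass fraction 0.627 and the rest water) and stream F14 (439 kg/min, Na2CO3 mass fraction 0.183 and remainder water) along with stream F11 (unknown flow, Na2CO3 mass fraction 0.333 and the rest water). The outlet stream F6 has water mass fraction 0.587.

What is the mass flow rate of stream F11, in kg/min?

Let F11 be the unknown flow. Total out = 1579 + F11.
water balance: 783.88 + 0.667·F11 = 0.587·(1579 + F11)
(0.667 − 0.587)·F11 = 0.587×1579 − 783.88 = 142.99
F11 = 142.99 / 0.080 = 1787.4 kg/min

1787 kg/min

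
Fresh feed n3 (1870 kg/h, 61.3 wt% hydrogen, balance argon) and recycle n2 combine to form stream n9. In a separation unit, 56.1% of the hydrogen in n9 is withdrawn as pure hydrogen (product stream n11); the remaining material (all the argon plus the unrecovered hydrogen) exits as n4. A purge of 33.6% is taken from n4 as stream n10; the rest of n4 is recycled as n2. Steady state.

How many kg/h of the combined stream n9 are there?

3772 kg/h

argon enters only via n3 and leaves only via the purge: 1870×0.387 = 0.336×(argon in n4), and the separation unit passes all argon, so argon in n9 = argon in n4 = 2153.8 kg/h.
hydrogen in n9: m_A = 1870×0.613 + (1−0.336)·(1−0.561)·m_A, so m_A = 1146.3/0.7085 = 1617.9 kg/h.
n9 = 1617.9 + 2153.8 = 3771.8 kg/h.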